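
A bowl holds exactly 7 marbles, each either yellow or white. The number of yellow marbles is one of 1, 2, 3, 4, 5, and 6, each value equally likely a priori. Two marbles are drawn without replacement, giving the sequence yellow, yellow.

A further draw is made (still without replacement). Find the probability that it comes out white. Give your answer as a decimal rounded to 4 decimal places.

0.4000

The likelihood of the observed sequence under each hypothesis: P(data | r = 1) = (1/7)(0/6) = 0; P(data | r = 2) = (2/7)(1/6) = 1/21; P(data | r = 3) = (3/7)(2/6) = 1/7; P(data | r = 4) = (4/7)(3/6) = 2/7; P(data | r = 5) = (5/7)(4/6) = 10/21; P(data | r = 6) = (6/7)(5/6) = 5/7.
Multiplying each by its prior: 1/6 · 0 = 0, 1/6 · 1/21 = 1/126, 1/6 · 1/7 = 1/42, 1/6 · 2/7 = 1/21, 1/6 · 10/21 = 5/63, 1/6 · 5/7 = 5/42; with total 5/18.
Dividing through by the total gives posterior P(r = 1 | data) = 0, P(r = 2 | data) = 1/35, P(r = 3 | data) = 3/35, P(r = 4 | data) = 6/35, P(r = 5 | data) = 2/7, P(r = 6 | data) = 3/7.
The predictive probability is P(white next | data) = (1)(1/35) + (4/5)(3/35) + (3/5)(6/35) + (2/5)(2/7) + (1/5)(3/7) = 2/5.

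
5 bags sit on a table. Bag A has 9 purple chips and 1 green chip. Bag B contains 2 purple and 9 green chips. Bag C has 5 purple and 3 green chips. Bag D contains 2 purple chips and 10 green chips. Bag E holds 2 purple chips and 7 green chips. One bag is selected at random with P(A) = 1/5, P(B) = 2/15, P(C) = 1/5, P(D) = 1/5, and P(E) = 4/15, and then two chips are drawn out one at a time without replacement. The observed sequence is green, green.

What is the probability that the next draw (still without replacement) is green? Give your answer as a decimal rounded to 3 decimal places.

0.728

For each hypothesis, P(data | H) works out to: P(data | bag A) = (1/10)(0/9) = 0; P(data | bag B) = (9/11)(8/10) = 0.65455; P(data | bag C) = (3/8)(2/7) = 0.10714; P(data | bag D) = (10/12)(9/11) = 0.68182; P(data | bag E) = (7/9)(6/8) = 0.58333.
Multiplying each by its prior: 1/5 · 0 = 0, 2/15 · 0.65455 = 0.087273, 1/5 · 0.10714 = 0.021429, 1/5 · 0.68182 = 0.13636, 4/15 · 0.58333 = 0.15556; summing to 0.40062.
The posterior is then P(bag A | data) = 0, P(bag B | data) = 0.21784, P(bag C | data) = 0.053488, P(bag D | data) = 0.34038, P(bag E | data) = 0.38829.
Averaging over the posterior, P(green next | data) = (7/9)(0.21784) + (1/6)(0.053488) + (4/5)(0.34038) + (5/7)(0.38829) = 0.728.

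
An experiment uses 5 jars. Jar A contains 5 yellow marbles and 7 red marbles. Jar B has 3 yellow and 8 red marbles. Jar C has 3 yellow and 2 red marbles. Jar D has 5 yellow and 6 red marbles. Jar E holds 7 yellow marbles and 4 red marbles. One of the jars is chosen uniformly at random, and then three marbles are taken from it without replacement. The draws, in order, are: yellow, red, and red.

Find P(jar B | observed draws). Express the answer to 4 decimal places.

0.2551

For each hypothesis, P(data | H) works out to: P(data | jar A) = (5/12)(7/11)(6/10) = 0.15909; P(data | jar B) = (3/11)(8/10)(7/9) = 0.1697; P(data | jar C) = (3/5)(2/4)(1/3) = 0.1; P(data | jar D) = (5/11)(6/10)(5/9) = 0.15152; P(data | jar E) = (7/11)(4/10)(3/9) = 0.084848.
Multiplying each by its prior: 1/5 · 0.15909 = 0.031818, 1/5 · 0.1697 = 0.033939, 1/5 · 0.1 = 0.02, 1/5 · 0.15152 = 0.030303, 1/5 · 0.084848 = 0.01697; these sum to 0.13303.
Hence P(jar B | data) = (0.033939) / (0.13303) = 0.25513.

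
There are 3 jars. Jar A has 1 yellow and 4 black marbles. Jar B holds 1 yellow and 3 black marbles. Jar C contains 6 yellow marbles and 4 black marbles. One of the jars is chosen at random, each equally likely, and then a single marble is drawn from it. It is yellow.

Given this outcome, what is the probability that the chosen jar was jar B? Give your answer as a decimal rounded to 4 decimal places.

Compute the likelihood of this draw for each case: P(data | jar A) = (1/5) = 1/5; P(data | jar B) = (1/4) = 1/4; P(data | jar C) = (6/10) = 3/5.
The prior-weighted likelihoods are 1/3 · 1/5 = 1/15, 1/3 · 1/4 = 1/12, 1/3 · 3/5 = 1/5; with total 7/20.
By Bayes' rule, P(jar B | data) = (1/12) / (7/20) = 5/21.

0.2381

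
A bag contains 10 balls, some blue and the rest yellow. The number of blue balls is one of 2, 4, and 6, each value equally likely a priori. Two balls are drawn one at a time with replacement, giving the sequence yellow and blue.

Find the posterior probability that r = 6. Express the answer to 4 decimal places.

Under each hypothesis, the probability of the observed sequence is: P(data | r = 2) = (8/10)(2/10) = 4/25; P(data | r = 4) = (6/10)(4/10) = 6/25; P(data | r = 6) = (4/10)(6/10) = 6/25.
The prior-weighted likelihoods are 1/3 · 4/25 = 4/75, 1/3 · 6/25 = 2/25, 1/3 · 6/25 = 2/25; summing to 16/75.
So P(r = 6 | data) = (2/25) / (16/75) = 3/8.

0.3750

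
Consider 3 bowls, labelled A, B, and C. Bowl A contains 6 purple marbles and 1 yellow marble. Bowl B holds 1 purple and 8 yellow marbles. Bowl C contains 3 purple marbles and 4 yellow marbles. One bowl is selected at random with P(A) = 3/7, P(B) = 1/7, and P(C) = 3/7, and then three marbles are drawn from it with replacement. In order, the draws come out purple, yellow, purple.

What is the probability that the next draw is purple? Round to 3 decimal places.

0.634

Under each hypothesis, the probability of the observed sequence is: P(data | bowl A) = (6/7)(1/7)(6/7) = 0.10496; P(data | bowl B) = (1/9)(8/9)(1/9) = 0.010974; P(data | bowl C) = (3/7)(4/7)(3/7) = 0.10496.
Multiplying each by its prior: 3/7 · 0.10496 = 0.044981, 1/7 · 0.010974 = 0.0015677, 3/7 · 0.10496 = 0.044981; these sum to 0.09153.
The posterior is then P(bowl A | data) = 0.49144, P(bowl B | data) = 0.017128, P(bowl C | data) = 0.49144.
The predictive probability is P(purple next | data) = (6/7)(0.49144) + (1/9)(0.017128) + (3/7)(0.49144) = 0.63375.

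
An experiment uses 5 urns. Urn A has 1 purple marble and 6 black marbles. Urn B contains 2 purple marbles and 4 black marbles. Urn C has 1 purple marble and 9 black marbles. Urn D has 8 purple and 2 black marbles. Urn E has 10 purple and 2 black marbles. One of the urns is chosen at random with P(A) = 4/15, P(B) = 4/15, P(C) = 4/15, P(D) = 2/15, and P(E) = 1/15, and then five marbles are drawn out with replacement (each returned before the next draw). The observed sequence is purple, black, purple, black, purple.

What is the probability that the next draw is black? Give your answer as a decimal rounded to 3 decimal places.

For each hypothesis, P(data | H) works out to: P(data | urn A) = (1/7)(6/7)(1/7)(6/7)(1/7) = 0.002142; P(data | urn B) = (2/6)(4/6)(2/6)(4/6)(2/6) = 0.016461; P(data | urn C) = (1/10)(9/10)(1/10)(9/10)(1/10) = 0.00081; P(data | urn D) = (8/10)(2/10)(8/10)(2/10)(8/10) = 0.02048; P(data | urn E) = (10/12)(2/12)(10/12)(2/12)(10/12) = 0.016075.
Weighting by the prior gives 4/15 · 0.002142 = 0.00057119, 4/15 · 0.016461 = 0.0043896, 4/15 · 0.00081 = 0.000216, 2/15 · 0.02048 = 0.0027307, 1/15 · 0.016075 = 0.0010717; with total 0.0089791.
Dividing through by the total gives posterior P(urn A | data) = 0.063613, P(urn B | data) = 0.48887, P(urn C | data) = 0.024056, P(urn D | data) = 0.30411, P(urn E | data) = 0.11935.
So P(black next | data) = Σ P(black next | H) P(H | data) = (6/7)(0.063613) + (2/3)(0.48887) + (9/10)(0.024056) + (1/5)(0.30411) + (1/6)(0.11935) = 0.4828.

0.483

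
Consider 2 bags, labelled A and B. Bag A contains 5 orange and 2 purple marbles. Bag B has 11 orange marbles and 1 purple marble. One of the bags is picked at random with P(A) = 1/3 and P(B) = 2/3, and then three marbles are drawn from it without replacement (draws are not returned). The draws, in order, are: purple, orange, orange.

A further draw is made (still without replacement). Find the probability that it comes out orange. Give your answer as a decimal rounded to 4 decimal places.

0.8667

For each hypothesis, P(data | H) works out to: P(data | bag A) = (2/7)(5/6)(4/5) = 4/21; P(data | bag B) = (1/12)(11/11)(10/10) = 1/12.
Weighting by the prior gives 1/3 · 4/21 = 4/63, 2/3 · 1/12 = 1/18; with total 5/42.
Normalising, the posterior is P(bag A | data) = 8/15, P(bag B | data) = 7/15.
The predictive probability is P(orange next | data) = (3/4)(8/15) + (1)(7/15) = 13/15.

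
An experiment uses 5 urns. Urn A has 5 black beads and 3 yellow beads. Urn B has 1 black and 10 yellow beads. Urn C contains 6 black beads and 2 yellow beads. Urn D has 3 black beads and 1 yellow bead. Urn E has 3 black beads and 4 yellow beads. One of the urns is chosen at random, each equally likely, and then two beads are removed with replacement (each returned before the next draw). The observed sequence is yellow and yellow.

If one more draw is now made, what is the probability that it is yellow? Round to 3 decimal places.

0.720

Compute the likelihood of the observed sequence for each case: P(data | urn A) = (3/8)(3/8) = 0.14062; P(data | urn B) = (10/11)(10/11) = 0.82645; P(data | urn C) = (2/8)(2/8) = 0.0625; P(data | urn D) = (1/4)(1/4) = 0.0625; P(data | urn E) = (4/7)(4/7) = 0.32653.
Multiplying each by its prior: 1/5 · 0.14062 = 0.028125, 1/5 · 0.82645 = 0.16529, 1/5 · 0.0625 = 0.0125, 1/5 · 0.0625 = 0.0125, 1/5 · 0.32653 = 0.065306; these sum to 0.28372.
Normalising, the posterior is P(urn A | data) = 0.099129, P(urn B | data) = 0.58258, P(urn C | data) = 0.044057, P(urn D | data) = 0.044057, P(urn E | data) = 0.23018.
Averaging over the posterior, P(yellow next | data) = (3/8)(0.099129) + (10/11)(0.58258) + (1/4)(0.044057) + (1/4)(0.044057) + (4/7)(0.23018) = 0.72035.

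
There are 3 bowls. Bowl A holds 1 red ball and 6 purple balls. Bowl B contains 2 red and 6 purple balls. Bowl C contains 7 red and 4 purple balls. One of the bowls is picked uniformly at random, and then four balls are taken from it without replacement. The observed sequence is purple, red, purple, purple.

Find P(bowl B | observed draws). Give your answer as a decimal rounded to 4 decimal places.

The likelihood of the observed sequence under each hypothesis: P(data | bowl A) = (6/7)(1/6)(5/5)(4/4) = 0.14286; P(data | bowl B) = (6/8)(2/7)(5/6)(4/5) = 0.14286; P(data | bowl C) = (4/11)(7/10)(3/9)(2/8) = 0.021212.
Weighting by the prior gives 1/3 · 0.14286 = 0.047619, 1/3 · 0.14286 = 0.047619, 1/3 · 0.021212 = 0.0070707; with total 0.10231.
Therefore the posterior P(bowl B | data) = (0.047619) / (0.10231) = 0.46544.

0.4654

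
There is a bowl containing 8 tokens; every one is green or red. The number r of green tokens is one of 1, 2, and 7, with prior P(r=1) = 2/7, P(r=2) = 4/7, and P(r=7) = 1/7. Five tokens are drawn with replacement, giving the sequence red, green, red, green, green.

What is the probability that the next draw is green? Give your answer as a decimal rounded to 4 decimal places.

0.3769

The likelihood of the observed sequence under each hypothesis: P(data | r = 1) = (7/8)(1/8)(7/8)(1/8)(1/8) = 0.0014954; P(data | r = 2) = (6/8)(2/8)(6/8)(2/8)(2/8) = 0.0087891; P(data | r = 7) = (1/8)(7/8)(1/8)(7/8)(7/8) = 0.010468.
Multiplying each by its prior: 2/7 · 0.0014954 = 0.00042725, 4/7 · 0.0087891 = 0.0050223, 1/7 · 0.010468 = 0.0014954; summing to 0.0069449.
Dividing through by the total gives posterior P(r = 1 | data) = 0.061519, P(r = 2 | data) = 0.72316, P(r = 7 | data) = 0.21532.
So P(green next | data) = Σ P(green next | H) P(H | data) = (1/8)(0.061519) + (1/4)(0.72316) + (7/8)(0.21532) = 0.37688.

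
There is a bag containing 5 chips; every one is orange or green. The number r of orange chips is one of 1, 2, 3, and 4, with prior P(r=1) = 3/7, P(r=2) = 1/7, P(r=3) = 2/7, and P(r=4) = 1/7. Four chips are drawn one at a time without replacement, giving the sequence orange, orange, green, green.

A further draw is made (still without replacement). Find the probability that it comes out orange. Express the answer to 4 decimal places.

Compute the likelihood of the observed sequence for each case: P(data | r = 1) = (1/5)(0/4) = 0; P(data | r = 2) = (2/5)(1/4)(3/3)(2/2) = 1/10; P(data | r = 3) = (3/5)(2/4)(2/3)(1/2) = 1/10; P(data | r = 4) = (4/5)(3/4)(1/3)(0/2) = 0.
Weighting by the prior gives 3/7 · 0 = 0, 1/7 · 1/10 = 1/70, 2/7 · 1/10 = 1/35, 1/7 · 0 = 0; with total 3/70.
Dividing through by the total gives posterior P(r = 1 | data) = 0, P(r = 2 | data) = 1/3, P(r = 3 | data) = 2/3, P(r = 4 | data) = 0.
So P(orange next | data) = Σ P(orange next | H) P(H | data) = (0)(1/3) + (1)(2/3) = 2/3.

0.6667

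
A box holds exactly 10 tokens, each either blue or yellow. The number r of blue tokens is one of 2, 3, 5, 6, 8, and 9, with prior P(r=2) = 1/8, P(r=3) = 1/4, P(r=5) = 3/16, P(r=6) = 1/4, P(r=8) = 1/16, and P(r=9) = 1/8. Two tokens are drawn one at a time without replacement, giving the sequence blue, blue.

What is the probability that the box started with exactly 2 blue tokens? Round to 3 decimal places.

Under each hypothesis, the probability of the observed sequence is: P(data | r = 2) = (2/10)(1/9) = 1/45; P(data | r = 3) = (3/10)(2/9) = 1/15; P(data | r = 5) = (5/10)(4/9) = 2/9; P(data | r = 6) = (6/10)(5/9) = 1/3; P(data | r = 8) = (8/10)(7/9) = 28/45; P(data | r = 9) = (9/10)(8/9) = 4/5.
The prior-weighted likelihoods are 1/8 · 1/45 = 1/360, 1/4 · 1/15 = 1/60, 3/16 · 2/9 = 1/24, 1/4 · 1/3 = 1/12, 1/16 · 28/45 = 7/180, 1/8 · 4/5 = 1/10; with total 17/60.
By Bayes' rule, P(r = 2 | data) = (1/360) / (17/60) = 1/102.

0.010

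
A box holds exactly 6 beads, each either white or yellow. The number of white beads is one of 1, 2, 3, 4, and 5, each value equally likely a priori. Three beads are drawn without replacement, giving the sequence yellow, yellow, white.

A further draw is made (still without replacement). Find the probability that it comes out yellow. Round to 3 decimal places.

For each hypothesis, P(data | H) works out to: P(data | r = 1) = (5/6)(4/5)(1/4) = 1/6; P(data | r = 2) = (4/6)(3/5)(2/4) = 1/5; P(data | r = 3) = (3/6)(2/5)(3/4) = 3/20; P(data | r = 4) = (2/6)(1/5)(4/4) = 1/15; P(data | r = 5) = (1/6)(0/5) = 0.
Weighting by the prior gives 1/5 · 1/6 = 1/30, 1/5 · 1/5 = 1/25, 1/5 · 3/20 = 3/100, 1/5 · 1/15 = 1/75, 1/5 · 0 = 0; with total 7/60.
Normalising, the posterior is P(r = 1 | data) = 2/7, P(r = 2 | data) = 12/35, P(r = 3 | data) = 9/35, P(r = 4 | data) = 4/35, P(r = 5 | data) = 0.
The predictive probability is P(yellow next | data) = (1)(2/7) + (2/3)(12/35) + (1/3)(9/35) + (0)(4/35) = 3/5.

0.600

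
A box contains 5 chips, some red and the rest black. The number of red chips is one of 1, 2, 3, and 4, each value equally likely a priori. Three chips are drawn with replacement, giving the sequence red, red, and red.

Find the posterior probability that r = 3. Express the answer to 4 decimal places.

0.2700

For each hypothesis, P(data | H) works out to: P(data | r = 1) = (1/5)(1/5)(1/5) = 1/125; P(data | r = 2) = (2/5)(2/5)(2/5) = 8/125; P(data | r = 3) = (3/5)(3/5)(3/5) = 27/125; P(data | r = 4) = (4/5)(4/5)(4/5) = 64/125.
Multiplying each by its prior: 1/4 · 1/125 = 1/500, 1/4 · 8/125 = 2/125, 1/4 · 27/125 = 27/500, 1/4 · 64/125 = 16/125; summing to 1/5.
Hence P(r = 3 | data) = (27/500) / (1/5) = 27/100.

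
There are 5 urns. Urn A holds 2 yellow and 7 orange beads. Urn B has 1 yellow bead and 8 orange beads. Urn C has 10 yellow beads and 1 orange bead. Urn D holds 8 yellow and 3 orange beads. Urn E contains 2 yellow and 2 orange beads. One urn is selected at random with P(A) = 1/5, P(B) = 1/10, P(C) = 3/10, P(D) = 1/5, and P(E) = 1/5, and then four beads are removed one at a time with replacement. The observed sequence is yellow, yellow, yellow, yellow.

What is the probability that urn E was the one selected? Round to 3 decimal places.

0.046

Under each hypothesis, the probability of the observed sequence is: P(data | urn A) = (2/9)(2/9)(2/9)(2/9) = 0.0024387; P(data | urn B) = (1/9)(1/9)(1/9)(1/9) = 0.00015242; P(data | urn C) = (10/11)(10/11)(10/11)(10/11) = 0.68301; P(data | urn D) = (8/11)(8/11)(8/11)(8/11) = 0.27976; P(data | urn E) = (2/4)(2/4)(2/4)(2/4) = 0.0625.
Weighting by the prior gives 1/5 · 0.0024387 = 0.00048773, 1/10 · 0.00015242 = 1.5242e-05, 3/10 · 0.68301 = 0.2049, 1/5 · 0.27976 = 0.055952, 1/5 · 0.0625 = 0.0125; these sum to 0.27386.
Therefore the posterior P(urn E | data) = (0.0125) / (0.27386) = 0.045644.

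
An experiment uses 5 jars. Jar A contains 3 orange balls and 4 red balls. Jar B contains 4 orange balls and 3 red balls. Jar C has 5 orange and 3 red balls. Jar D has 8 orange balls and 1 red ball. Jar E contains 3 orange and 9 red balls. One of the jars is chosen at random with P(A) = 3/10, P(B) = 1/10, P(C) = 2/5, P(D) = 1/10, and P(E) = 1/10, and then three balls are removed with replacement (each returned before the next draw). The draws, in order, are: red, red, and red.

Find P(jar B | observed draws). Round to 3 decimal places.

0.062

Compute the likelihood of the observed sequence for each case: P(data | jar A) = (4/7)(4/7)(4/7) = 0.18659; P(data | jar B) = (3/7)(3/7)(3/7) = 0.078717; P(data | jar C) = (3/8)(3/8)(3/8) = 0.052734; P(data | jar D) = (1/9)(1/9)(1/9) = 0.0013717; P(data | jar E) = (9/12)(9/12)(9/12) = 0.42188.
The prior-weighted likelihoods are 3/10 · 0.18659 = 0.055977, 1/10 · 0.078717 = 0.0078717, 2/5 · 0.052734 = 0.021094, 1/10 · 0.0013717 = 0.00013717, 1/10 · 0.42188 = 0.042188; these sum to 0.12727.
So P(jar B | data) = (0.0078717) / (0.12727) = 0.061852.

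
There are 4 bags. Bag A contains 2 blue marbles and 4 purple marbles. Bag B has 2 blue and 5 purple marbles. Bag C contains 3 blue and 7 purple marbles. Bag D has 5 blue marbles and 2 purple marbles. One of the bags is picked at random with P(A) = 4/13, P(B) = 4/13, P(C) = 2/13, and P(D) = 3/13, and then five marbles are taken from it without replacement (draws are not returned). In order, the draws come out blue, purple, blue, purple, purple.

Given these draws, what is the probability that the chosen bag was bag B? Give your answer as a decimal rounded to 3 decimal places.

The likelihood of the observed sequence under each hypothesis: P(data | bag A) = (2/6)(4/5)(1/4)(3/3)(2/2) = 0.066667; P(data | bag B) = (2/7)(5/6)(1/5)(4/4)(3/3) = 0.047619; P(data | bag C) = (3/10)(7/9)(2/8)(6/7)(5/6) = 0.041667; P(data | bag D) = (5/7)(2/6)(4/5)(1/4)(0/3) = 0.
Weighting by the prior gives 4/13 · 0.066667 = 0.020513, 4/13 · 0.047619 = 0.014652, 2/13 · 0.041667 = 0.0064103, 3/13 · 0 = 0; summing to 0.041575.
By Bayes' rule, P(bag B | data) = (0.014652) / (0.041575) = 0.35242.

0.352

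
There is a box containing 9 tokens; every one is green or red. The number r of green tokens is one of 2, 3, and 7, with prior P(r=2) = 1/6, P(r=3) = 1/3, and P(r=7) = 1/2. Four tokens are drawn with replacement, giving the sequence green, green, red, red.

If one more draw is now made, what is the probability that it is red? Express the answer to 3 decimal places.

For each hypothesis, P(data | H) works out to: P(data | r = 2) = (2/9)(2/9)(7/9)(7/9) = 0.029873; P(data | r = 3) = (3/9)(3/9)(6/9)(6/9) = 0.049383; P(data | r = 7) = (7/9)(7/9)(2/9)(2/9) = 0.029873.
Multiplying each by its prior: 1/6 · 0.029873 = 0.0049789, 1/3 · 0.049383 = 0.016461, 1/2 · 0.029873 = 0.014937; with total 0.036377.
Normalising, the posterior is P(r = 2 | data) = 0.13687, P(r = 3 | data) = 0.45251, P(r = 7 | data) = 0.41061.
The predictive probability is P(red next | data) = (7/9)(0.13687) + (2/3)(0.45251) + (2/9)(0.41061) = 0.49938.

0.499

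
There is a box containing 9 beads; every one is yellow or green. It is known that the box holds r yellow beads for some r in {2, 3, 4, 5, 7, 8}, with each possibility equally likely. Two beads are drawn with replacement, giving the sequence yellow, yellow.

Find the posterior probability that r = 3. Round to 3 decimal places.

0.054

Under each hypothesis, the probability of the observed sequence is: P(data | r = 2) = (2/9)(2/9) = 4/81; P(data | r = 3) = (3/9)(3/9) = 1/9; P(data | r = 4) = (4/9)(4/9) = 16/81; P(data | r = 5) = (5/9)(5/9) = 25/81; P(data | r = 7) = (7/9)(7/9) = 49/81; P(data | r = 8) = (8/9)(8/9) = 64/81.
Weighting by the prior gives 1/6 · 4/81 = 2/243, 1/6 · 1/9 = 1/54, 1/6 · 16/81 = 8/243, 1/6 · 25/81 = 25/486, 1/6 · 49/81 = 49/486, 1/6 · 64/81 = 32/243; these sum to 167/486.
So P(r = 3 | data) = (1/54) / (167/486) = 9/167.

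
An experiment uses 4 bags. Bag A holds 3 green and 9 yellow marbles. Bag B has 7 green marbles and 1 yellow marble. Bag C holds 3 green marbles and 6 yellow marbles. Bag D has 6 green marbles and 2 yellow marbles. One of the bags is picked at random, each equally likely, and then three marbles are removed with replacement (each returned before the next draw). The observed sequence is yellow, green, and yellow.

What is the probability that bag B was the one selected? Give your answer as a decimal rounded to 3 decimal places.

Under each hypothesis, the probability of the observed sequence is: P(data | bag A) = (9/12)(3/12)(9/12) = 0.14062; P(data | bag B) = (1/8)(7/8)(1/8) = 0.013672; P(data | bag C) = (6/9)(3/9)(6/9) = 0.14815; P(data | bag D) = (2/8)(6/8)(2/8) = 0.046875.
Multiplying each by its prior: 1/4 · 0.14062 = 0.035156, 1/4 · 0.013672 = 0.003418, 1/4 · 0.14815 = 0.037037, 1/4 · 0.046875 = 0.011719; with total 0.08733.
So P(bag B | data) = (0.003418) / (0.08733) = 0.039139.

0.039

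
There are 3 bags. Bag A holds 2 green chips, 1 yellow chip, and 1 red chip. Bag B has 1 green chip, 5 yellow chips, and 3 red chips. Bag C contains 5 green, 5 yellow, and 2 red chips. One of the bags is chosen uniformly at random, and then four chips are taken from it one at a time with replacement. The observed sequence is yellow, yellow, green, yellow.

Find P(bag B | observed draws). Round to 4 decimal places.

Under each hypothesis, the probability of the observed sequence is: P(data | bag A) = (1/4)(1/4)(2/4)(1/4) = 0.0078125; P(data | bag B) = (5/9)(5/9)(1/9)(5/9) = 0.019052; P(data | bag C) = (5/12)(5/12)(5/12)(5/12) = 0.030141.
Multiplying each by its prior: 1/3 · 0.0078125 = 0.0026042, 1/3 · 0.019052 = 0.0063507, 1/3 · 0.030141 = 0.010047; summing to 0.019002.
So P(bag B | data) = (0.0063507) / (0.019002) = 0.33421.

0.3342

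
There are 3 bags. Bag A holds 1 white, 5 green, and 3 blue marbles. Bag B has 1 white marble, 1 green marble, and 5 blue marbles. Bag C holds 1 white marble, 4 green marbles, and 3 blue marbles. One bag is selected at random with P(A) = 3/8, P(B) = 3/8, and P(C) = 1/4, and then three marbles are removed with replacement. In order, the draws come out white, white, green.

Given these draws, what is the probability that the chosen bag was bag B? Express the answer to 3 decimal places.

0.195

Under each hypothesis, the probability of the observed sequence is: P(data | bag A) = (1/9)(1/9)(5/9) = 0.0068587; P(data | bag B) = (1/7)(1/7)(1/7) = 0.0029155; P(data | bag C) = (1/8)(1/8)(4/8) = 0.0078125.
The prior-weighted likelihoods are 3/8 · 0.0068587 = 0.002572, 3/8 · 0.0029155 = 0.0010933, 1/4 · 0.0078125 = 0.0019531; with total 0.0056184.
Hence P(bag B | data) = (0.0010933) / (0.0056184) = 0.19459.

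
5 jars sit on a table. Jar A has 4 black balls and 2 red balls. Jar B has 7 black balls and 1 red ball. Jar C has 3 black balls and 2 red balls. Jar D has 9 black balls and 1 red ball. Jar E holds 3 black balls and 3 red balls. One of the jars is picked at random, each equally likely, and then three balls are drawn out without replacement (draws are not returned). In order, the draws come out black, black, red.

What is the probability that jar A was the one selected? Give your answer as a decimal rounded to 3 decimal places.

0.258

Under each hypothesis, the probability of the observed sequence is: P(data | jar A) = (4/6)(3/5)(2/4) = 1/5; P(data | jar B) = (7/8)(6/7)(1/6) = 1/8; P(data | jar C) = (3/5)(2/4)(2/3) = 1/5; P(data | jar D) = (9/10)(8/9)(1/8) = 1/10; P(data | jar E) = (3/6)(2/5)(3/4) = 3/20.
Multiplying each by its prior: 1/5 · 1/5 = 1/25, 1/5 · 1/8 = 1/40, 1/5 · 1/5 = 1/25, 1/5 · 1/10 = 1/50, 1/5 · 3/20 = 3/100; these sum to 31/200.
By Bayes' rule, P(jar A | data) = (1/25) / (31/200) = 8/31.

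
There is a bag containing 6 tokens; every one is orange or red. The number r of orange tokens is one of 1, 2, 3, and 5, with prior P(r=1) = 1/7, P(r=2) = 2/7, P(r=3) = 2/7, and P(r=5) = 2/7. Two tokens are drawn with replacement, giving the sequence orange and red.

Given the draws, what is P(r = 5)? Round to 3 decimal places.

0.204

The likelihood of the observed sequence under each hypothesis: P(data | r = 1) = (1/6)(5/6) = 5/36; P(data | r = 2) = (2/6)(4/6) = 2/9; P(data | r = 3) = (3/6)(3/6) = 1/4; P(data | r = 5) = (5/6)(1/6) = 5/36.
Weighting by the prior gives 1/7 · 5/36 = 5/252, 2/7 · 2/9 = 4/63, 2/7 · 1/4 = 1/14, 2/7 · 5/36 = 5/126; summing to 7/36.
So P(r = 5 | data) = (5/126) / (7/36) = 10/49.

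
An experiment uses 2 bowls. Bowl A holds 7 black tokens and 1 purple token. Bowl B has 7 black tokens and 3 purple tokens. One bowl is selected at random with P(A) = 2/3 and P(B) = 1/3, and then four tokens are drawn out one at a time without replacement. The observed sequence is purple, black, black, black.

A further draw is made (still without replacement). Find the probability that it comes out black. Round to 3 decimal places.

Compute the likelihood of the observed sequence for each case: P(data | bowl A) = (1/8)(7/7)(6/6)(5/5) = 1/8; P(data | bowl B) = (3/10)(7/9)(6/8)(5/7) = 1/8.
The prior-weighted likelihoods are 2/3 · 1/8 = 1/12, 1/3 · 1/8 = 1/24; these sum to 1/8.
The posterior is then P(bowl A | data) = 2/3, P(bowl B | data) = 1/3.
The predictive probability is P(black next | data) = (1)(2/3) + (2/3)(1/3) = 8/9.

0.889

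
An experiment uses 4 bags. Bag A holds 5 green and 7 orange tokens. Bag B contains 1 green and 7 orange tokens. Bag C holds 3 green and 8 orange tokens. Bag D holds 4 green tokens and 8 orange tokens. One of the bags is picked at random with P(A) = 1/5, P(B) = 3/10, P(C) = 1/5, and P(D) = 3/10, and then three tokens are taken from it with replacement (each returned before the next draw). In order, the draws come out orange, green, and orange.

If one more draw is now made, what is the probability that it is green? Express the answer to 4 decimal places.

For each hypothesis, P(data | H) works out to: P(data | bag A) = (7/12)(5/12)(7/12) = 0.14178; P(data | bag B) = (7/8)(1/8)(7/8) = 0.095703; P(data | bag C) = (8/11)(3/11)(8/11) = 0.14425; P(data | bag D) = (8/12)(4/12)(8/12) = 0.14815.
Weighting by the prior gives 1/5 · 0.14178 = 0.028356, 3/10 · 0.095703 = 0.028711, 1/5 · 0.14425 = 0.02885, 3/10 · 0.14815 = 0.044444; these sum to 0.13036.
Dividing through by the total gives posterior P(bag A | data) = 0.21752, P(bag B | data) = 0.22024, P(bag C | data) = 0.22131, P(bag D | data) = 0.34093.
Averaging over the posterior, P(green next | data) = (5/12)(0.21752) + (1/8)(0.22024) + (3/11)(0.22131) + (1/3)(0.34093) = 0.29216.

0.2922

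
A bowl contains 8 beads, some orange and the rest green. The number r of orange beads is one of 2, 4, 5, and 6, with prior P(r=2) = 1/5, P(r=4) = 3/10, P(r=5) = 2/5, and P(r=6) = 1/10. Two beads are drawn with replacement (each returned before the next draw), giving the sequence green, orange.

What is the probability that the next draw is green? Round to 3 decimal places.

Compute the likelihood of the observed sequence for each case: P(data | r = 2) = (6/8)(2/8) = 3/16; P(data | r = 4) = (4/8)(4/8) = 1/4; P(data | r = 5) = (3/8)(5/8) = 15/64; P(data | r = 6) = (2/8)(6/8) = 3/16.
The prior-weighted likelihoods are 1/5 · 3/16 = 3/80, 3/10 · 1/4 = 3/40, 2/5 · 15/64 = 3/32, 1/10 · 3/16 = 3/160; summing to 9/40.
Normalising, the posterior is P(r = 2 | data) = 1/6, P(r = 4 | data) = 1/3, P(r = 5 | data) = 5/12, P(r = 6 | data) = 1/12.
So P(green next | data) = Σ P(green next | H) P(H | data) = (3/4)(1/6) + (1/2)(1/3) + (3/8)(5/12) + (1/4)(1/12) = 15/32.

0.469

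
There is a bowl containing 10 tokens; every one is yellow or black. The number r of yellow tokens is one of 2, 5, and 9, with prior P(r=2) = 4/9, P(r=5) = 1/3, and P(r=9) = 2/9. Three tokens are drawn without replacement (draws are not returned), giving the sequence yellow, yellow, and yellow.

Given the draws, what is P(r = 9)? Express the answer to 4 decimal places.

0.8485

For each hypothesis, P(data | H) works out to: P(data | r = 2) = (2/10)(1/9)(0/8) = 0; P(data | r = 5) = (5/10)(4/9)(3/8) = 1/12; P(data | r = 9) = (9/10)(8/9)(7/8) = 7/10.
Weighting by the prior gives 4/9 · 0 = 0, 1/3 · 1/12 = 1/36, 2/9 · 7/10 = 7/45; with total 11/60.
Therefore the posterior P(r = 9 | data) = (7/45) / (11/60) = 28/33.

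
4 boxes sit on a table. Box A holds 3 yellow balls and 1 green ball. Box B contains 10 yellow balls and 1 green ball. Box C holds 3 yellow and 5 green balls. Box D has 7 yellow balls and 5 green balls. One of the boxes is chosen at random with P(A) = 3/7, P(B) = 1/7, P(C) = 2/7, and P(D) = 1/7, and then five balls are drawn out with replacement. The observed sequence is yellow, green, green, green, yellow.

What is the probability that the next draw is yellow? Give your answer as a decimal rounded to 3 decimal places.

0.503

For each hypothesis, P(data | H) works out to: P(data | box A) = (3/4)(1/4)(1/4)(1/4)(3/4) = 0.0087891; P(data | box B) = (10/11)(1/11)(1/11)(1/11)(10/11) = 0.00062092; P(data | box C) = (3/8)(5/8)(5/8)(5/8)(3/8) = 0.034332; P(data | box D) = (7/12)(5/12)(5/12)(5/12)(7/12) = 0.024615.
The prior-weighted likelihoods are 3/7 · 0.0087891 = 0.0037667, 1/7 · 0.00062092 = 8.8703e-05, 2/7 · 0.034332 = 0.0098092, 1/7 · 0.024615 = 0.0035164; with total 0.017181.
The posterior is then P(box A | data) = 0.21924, P(box B | data) = 0.0051628, P(box C | data) = 0.57093, P(box D | data) = 0.20467.
The predictive probability is P(yellow next | data) = (3/4)(0.21924) + (10/11)(0.0051628) + (3/8)(0.57093) + (7/12)(0.20467) = 0.50261.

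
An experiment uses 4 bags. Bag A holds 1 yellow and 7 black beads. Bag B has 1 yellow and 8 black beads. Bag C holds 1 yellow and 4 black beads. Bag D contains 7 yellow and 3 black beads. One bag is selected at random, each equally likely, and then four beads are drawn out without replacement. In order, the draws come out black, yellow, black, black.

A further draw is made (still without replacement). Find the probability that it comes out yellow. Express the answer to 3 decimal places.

The likelihood of the observed sequence under each hypothesis: P(data | bag A) = (7/8)(1/7)(6/6)(5/5) = 1/8; P(data | bag B) = (8/9)(1/8)(7/7)(6/6) = 1/9; P(data | bag C) = (4/5)(1/4)(3/3)(2/2) = 1/5; P(data | bag D) = (3/10)(7/9)(2/8)(1/7) = 1/120.
The prior-weighted likelihoods are 1/4 · 1/8 = 1/32, 1/4 · 1/9 = 1/36, 1/4 · 1/5 = 1/20, 1/4 · 1/120 = 1/480; these sum to 1/9.
Normalising, the posterior is P(bag A | data) = 9/32, P(bag B | data) = 1/4, P(bag C | data) = 9/20, P(bag D | data) = 3/160.
Averaging over the posterior, P(yellow next | data) = (0)(9/32) + (0)(1/4) + (0)(9/20) + (1)(3/160) = 3/160.

0.019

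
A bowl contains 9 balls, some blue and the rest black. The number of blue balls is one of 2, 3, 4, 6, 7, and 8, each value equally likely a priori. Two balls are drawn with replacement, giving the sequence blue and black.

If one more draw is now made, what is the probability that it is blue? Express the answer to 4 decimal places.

0.5217

The likelihood of the observed sequence under each hypothesis: P(data | r = 2) = (2/9)(7/9) = 14/81; P(data | r = 3) = (3/9)(6/9) = 2/9; P(data | r = 4) = (4/9)(5/9) = 20/81; P(data | r = 6) = (6/9)(3/9) = 2/9; P(data | r = 7) = (7/9)(2/9) = 14/81; P(data | r = 8) = (8/9)(1/9) = 8/81.
Weighting by the prior gives 1/6 · 14/81 = 7/243, 1/6 · 2/9 = 1/27, 1/6 · 20/81 = 10/243, 1/6 · 2/9 = 1/27, 1/6 · 14/81 = 7/243, 1/6 · 8/81 = 4/243; summing to 46/243.
The posterior is then P(r = 2 | data) = 7/46, P(r = 3 | data) = 9/46, P(r = 4 | data) = 5/23, P(r = 6 | data) = 9/46, P(r = 7 | data) = 7/46, P(r = 8 | data) = 2/23.
The predictive probability is P(blue next | data) = (2/9)(7/46) + (1/3)(9/46) + (4/9)(5/23) + (2/3)(9/46) + (7/9)(7/46) + (8/9)(2/23) = 12/23.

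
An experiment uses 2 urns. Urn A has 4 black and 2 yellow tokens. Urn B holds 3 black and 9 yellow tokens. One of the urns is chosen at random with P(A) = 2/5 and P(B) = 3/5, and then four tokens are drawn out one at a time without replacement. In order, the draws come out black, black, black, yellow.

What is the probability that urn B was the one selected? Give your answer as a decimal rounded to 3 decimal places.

0.049

The likelihood of the observed sequence under each hypothesis: P(data | urn A) = (4/6)(3/5)(2/4)(2/3) = 0.13333; P(data | urn B) = (3/12)(2/11)(1/10)(9/9) = 0.0045455.
Weighting by the prior gives 2/5 · 0.13333 = 0.053333, 3/5 · 0.0045455 = 0.0027273; summing to 0.056061.
So P(urn B | data) = (0.0027273) / (0.056061) = 0.048649.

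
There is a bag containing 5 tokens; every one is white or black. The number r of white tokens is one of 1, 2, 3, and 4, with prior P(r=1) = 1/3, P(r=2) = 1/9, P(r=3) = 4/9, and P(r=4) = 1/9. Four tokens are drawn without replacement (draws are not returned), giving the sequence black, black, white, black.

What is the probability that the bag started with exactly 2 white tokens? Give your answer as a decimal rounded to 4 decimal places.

0.1429

Under each hypothesis, the probability of the observed sequence is: P(data | r = 1) = (4/5)(3/4)(1/3)(2/2) = 1/5; P(data | r = 2) = (3/5)(2/4)(2/3)(1/2) = 1/10; P(data | r = 3) = (2/5)(1/4)(3/3)(0/2) = 0; P(data | r = 4) = (1/5)(0/4) = 0.
Multiplying each by its prior: 1/3 · 1/5 = 1/15, 1/9 · 1/10 = 1/90, 4/9 · 0 = 0, 1/9 · 0 = 0; with total 7/90.
Hence P(r = 2 | data) = (1/90) / (7/90) = 1/7.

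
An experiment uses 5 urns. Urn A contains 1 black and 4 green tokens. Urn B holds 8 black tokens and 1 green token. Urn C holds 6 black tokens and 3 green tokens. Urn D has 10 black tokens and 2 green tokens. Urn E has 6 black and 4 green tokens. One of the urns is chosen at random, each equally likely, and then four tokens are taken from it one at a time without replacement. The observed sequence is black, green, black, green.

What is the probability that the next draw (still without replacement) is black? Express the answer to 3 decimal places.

0.756

The likelihood of the observed sequence under each hypothesis: P(data | urn A) = (1/5)(4/4)(0/3) = 0; P(data | urn B) = (8/9)(1/8)(7/7)(0/6) = 0; P(data | urn C) = (6/9)(3/8)(5/7)(2/6) = 5/84; P(data | urn D) = (10/12)(2/11)(9/10)(1/9) = 1/66; P(data | urn E) = (6/10)(4/9)(5/8)(3/7) = 1/14.
Weighting by the prior gives 1/5 · 0 = 0, 1/5 · 0 = 0, 1/5 · 5/84 = 1/84, 1/5 · 1/66 = 1/330, 1/5 · 1/14 = 1/70; summing to 9/308.
Dividing through by the total gives posterior P(urn A | data) = 0, P(urn B | data) = 0, P(urn C | data) = 11/27, P(urn D | data) = 14/135, P(urn E | data) = 22/45.
The predictive probability is P(black next | data) = (4/5)(11/27) + (1)(14/135) + (2/3)(22/45) = 34/45.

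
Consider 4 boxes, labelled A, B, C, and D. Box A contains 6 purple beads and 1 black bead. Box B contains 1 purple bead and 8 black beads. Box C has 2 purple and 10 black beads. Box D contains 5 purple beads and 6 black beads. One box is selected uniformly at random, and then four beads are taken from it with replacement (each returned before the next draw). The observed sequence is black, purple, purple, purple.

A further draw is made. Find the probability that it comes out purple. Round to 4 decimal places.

0.6917

The likelihood of the observed sequence under each hypothesis: P(data | box A) = (1/7)(6/7)(6/7)(6/7) = 0.089963; P(data | box B) = (8/9)(1/9)(1/9)(1/9) = 0.0012193; P(data | box C) = (10/12)(2/12)(2/12)(2/12) = 0.003858; P(data | box D) = (6/11)(5/11)(5/11)(5/11) = 0.051226.
Multiplying each by its prior: 1/4 · 0.089963 = 0.022491, 1/4 · 0.0012193 = 0.00030483, 1/4 · 0.003858 = 0.00096451, 1/4 · 0.051226 = 0.012807; summing to 0.036566.
Normalising, the posterior is P(box A | data) = 0.61506, P(box B | data) = 0.0083364, P(box C | data) = 0.026377, P(box D | data) = 0.35023.
Averaging over the posterior, P(purple next | data) = (6/7)(0.61506) + (1/9)(0.0083364) + (1/6)(0.026377) + (5/11)(0.35023) = 0.69171.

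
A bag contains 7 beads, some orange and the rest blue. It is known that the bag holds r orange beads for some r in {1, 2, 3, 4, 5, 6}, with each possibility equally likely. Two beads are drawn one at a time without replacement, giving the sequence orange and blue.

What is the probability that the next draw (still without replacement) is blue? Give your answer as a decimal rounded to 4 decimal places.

0.5000

Compute the likelihood of the observed sequence for each case: P(data | r = 1) = (1/7)(6/6) = 1/7; P(data | r = 2) = (2/7)(5/6) = 5/21; P(data | r = 3) = (3/7)(4/6) = 2/7; P(data | r = 4) = (4/7)(3/6) = 2/7; P(data | r = 5) = (5/7)(2/6) = 5/21; P(data | r = 6) = (6/7)(1/6) = 1/7.
Weighting by the prior gives 1/6 · 1/7 = 1/42, 1/6 · 5/21 = 5/126, 1/6 · 2/7 = 1/21, 1/6 · 2/7 = 1/21, 1/6 · 5/21 = 5/126, 1/6 · 1/7 = 1/42; summing to 2/9.
The posterior is then P(r = 1 | data) = 3/28, P(r = 2 | data) = 5/28, P(r = 3 | data) = 3/14, P(r = 4 | data) = 3/14, P(r = 5 | data) = 5/28, P(r = 6 | data) = 3/28.
So P(blue next | data) = Σ P(blue next | H) P(H | data) = (1)(3/28) + (4/5)(5/28) + (3/5)(3/14) + (2/5)(3/14) + (1/5)(5/28) + (0)(3/28) = 1/2.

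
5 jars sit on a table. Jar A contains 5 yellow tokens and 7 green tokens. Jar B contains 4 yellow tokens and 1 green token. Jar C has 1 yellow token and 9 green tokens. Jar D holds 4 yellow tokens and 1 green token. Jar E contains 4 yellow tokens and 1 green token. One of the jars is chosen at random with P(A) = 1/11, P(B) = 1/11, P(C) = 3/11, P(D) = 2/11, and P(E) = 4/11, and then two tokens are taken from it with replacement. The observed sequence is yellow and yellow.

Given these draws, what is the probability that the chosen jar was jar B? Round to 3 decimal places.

For each hypothesis, P(data | H) works out to: P(data | jar A) = (5/12)(5/12) = 0.17361; P(data | jar B) = (4/5)(4/5) = 0.64; P(data | jar C) = (1/10)(1/10) = 0.01; P(data | jar D) = (4/5)(4/5) = 0.64; P(data | jar E) = (4/5)(4/5) = 0.64.
Multiplying each by its prior: 1/11 · 0.17361 = 0.015783, 1/11 · 0.64 = 0.058182, 3/11 · 0.01 = 0.0027273, 2/11 · 0.64 = 0.11636, 4/11 · 0.64 = 0.23273; these sum to 0.42578.
So P(jar B | data) = (0.058182) / (0.42578) = 0.13665.

0.137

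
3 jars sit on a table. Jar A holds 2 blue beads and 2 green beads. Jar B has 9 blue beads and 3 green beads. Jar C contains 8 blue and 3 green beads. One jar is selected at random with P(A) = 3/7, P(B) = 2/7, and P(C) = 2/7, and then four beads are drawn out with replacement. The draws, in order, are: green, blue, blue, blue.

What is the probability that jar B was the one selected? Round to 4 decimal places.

Under each hypothesis, the probability of the observed sequence is: P(data | jar A) = (2/4)(2/4)(2/4)(2/4) = 0.0625; P(data | jar B) = (3/12)(9/12)(9/12)(9/12) = 0.10547; P(data | jar C) = (3/11)(8/11)(8/11)(8/11) = 0.10491.
The prior-weighted likelihoods are 3/7 · 0.0625 = 0.026786, 2/7 · 0.10547 = 0.030134, 2/7 · 0.10491 = 0.029975; summing to 0.086894.
Hence P(jar B | data) = (0.030134) / (0.086894) = 0.34679.

0.3468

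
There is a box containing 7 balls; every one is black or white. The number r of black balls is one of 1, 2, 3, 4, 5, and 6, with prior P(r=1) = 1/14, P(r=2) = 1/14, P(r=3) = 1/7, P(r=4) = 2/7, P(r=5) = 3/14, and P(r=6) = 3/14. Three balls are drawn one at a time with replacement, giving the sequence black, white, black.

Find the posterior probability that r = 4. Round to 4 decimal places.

The likelihood of the observed sequence under each hypothesis: P(data | r = 1) = (1/7)(6/7)(1/7) = 0.017493; P(data | r = 2) = (2/7)(5/7)(2/7) = 0.058309; P(data | r = 3) = (3/7)(4/7)(3/7) = 0.10496; P(data | r = 4) = (4/7)(3/7)(4/7) = 0.13994; P(data | r = 5) = (5/7)(2/7)(5/7) = 0.14577; P(data | r = 6) = (6/7)(1/7)(6/7) = 0.10496.
Weighting by the prior gives 1/14 · 0.017493 = 0.0012495, 1/14 · 0.058309 = 0.0041649, 1/7 · 0.10496 = 0.014994, 2/7 · 0.13994 = 0.039983, 3/14 · 0.14577 = 0.031237, 3/14 · 0.10496 = 0.022491; summing to 0.11412.
By Bayes' rule, P(r = 4 | data) = (0.039983) / (0.11412) = 0.35036.

0.3504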